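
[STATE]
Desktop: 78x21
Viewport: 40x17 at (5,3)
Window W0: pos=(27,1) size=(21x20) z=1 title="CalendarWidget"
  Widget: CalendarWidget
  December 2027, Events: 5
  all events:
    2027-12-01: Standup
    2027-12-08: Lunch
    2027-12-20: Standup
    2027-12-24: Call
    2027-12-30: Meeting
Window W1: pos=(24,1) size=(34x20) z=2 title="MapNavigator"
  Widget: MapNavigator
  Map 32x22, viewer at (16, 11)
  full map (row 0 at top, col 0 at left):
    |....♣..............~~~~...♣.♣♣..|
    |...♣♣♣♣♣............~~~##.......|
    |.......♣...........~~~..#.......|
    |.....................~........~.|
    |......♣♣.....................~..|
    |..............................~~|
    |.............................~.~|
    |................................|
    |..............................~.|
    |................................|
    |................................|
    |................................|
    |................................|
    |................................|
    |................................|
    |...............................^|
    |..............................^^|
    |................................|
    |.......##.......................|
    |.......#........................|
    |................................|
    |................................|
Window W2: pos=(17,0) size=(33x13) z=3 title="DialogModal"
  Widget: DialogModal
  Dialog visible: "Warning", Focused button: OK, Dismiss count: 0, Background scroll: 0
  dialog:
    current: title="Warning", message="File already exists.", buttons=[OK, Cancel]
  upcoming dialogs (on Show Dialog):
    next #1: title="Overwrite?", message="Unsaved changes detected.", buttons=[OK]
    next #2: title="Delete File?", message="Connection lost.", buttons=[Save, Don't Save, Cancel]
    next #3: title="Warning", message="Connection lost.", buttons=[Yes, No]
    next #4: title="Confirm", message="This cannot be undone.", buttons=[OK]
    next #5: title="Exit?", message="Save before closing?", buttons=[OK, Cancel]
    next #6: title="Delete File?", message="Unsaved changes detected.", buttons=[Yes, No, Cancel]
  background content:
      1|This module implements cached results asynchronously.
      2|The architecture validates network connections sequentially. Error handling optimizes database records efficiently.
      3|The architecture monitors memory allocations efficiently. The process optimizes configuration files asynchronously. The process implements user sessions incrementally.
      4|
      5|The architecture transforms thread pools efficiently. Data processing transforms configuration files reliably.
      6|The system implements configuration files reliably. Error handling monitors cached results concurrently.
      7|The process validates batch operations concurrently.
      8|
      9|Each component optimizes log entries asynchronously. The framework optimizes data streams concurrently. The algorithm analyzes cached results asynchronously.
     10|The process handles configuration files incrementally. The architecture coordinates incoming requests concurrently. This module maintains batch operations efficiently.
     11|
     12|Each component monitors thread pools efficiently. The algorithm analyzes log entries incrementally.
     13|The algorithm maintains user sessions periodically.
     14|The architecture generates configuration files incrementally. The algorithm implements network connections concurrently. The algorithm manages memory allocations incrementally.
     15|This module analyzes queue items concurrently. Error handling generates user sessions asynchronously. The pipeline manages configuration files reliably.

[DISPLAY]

            ┃This module implements cach
            ┃The architecture validates 
            ┃The┌──────────────────────┐
            ┃   │       Warning        │
            ┃The│ File already exists. │
            ┃The│    [OK]  Cancel      │
            ┃The└──────────────────────┘
            ┃                           
            ┃Each component optimizes lo
            ┗━━━━━━━━━━━━━━━━━━━━━━━━━━━
                   ┃....................
                   ┃....................
                   ┃....................
                   ┃....................
                   ┃....................
                   ┃....................
                   ┃.......##...........


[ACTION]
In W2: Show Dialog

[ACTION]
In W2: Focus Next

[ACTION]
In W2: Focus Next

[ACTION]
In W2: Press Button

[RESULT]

            ┃This module implements cach
            ┃The architecture validates 
            ┃The architecture monitors m
            ┃                           
            ┃The architecture transforms
            ┃The system implements confi
            ┃The process validates batch
            ┃                           
            ┃Each component optimizes lo
            ┗━━━━━━━━━━━━━━━━━━━━━━━━━━━
                   ┃....................
                   ┃....................
                   ┃....................
                   ┃....................
                   ┃....................
                   ┃....................
                   ┃.......##...........


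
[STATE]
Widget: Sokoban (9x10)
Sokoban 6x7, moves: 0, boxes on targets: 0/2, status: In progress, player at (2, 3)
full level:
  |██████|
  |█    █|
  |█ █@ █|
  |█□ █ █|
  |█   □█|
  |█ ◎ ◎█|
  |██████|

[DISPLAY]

██████   
█    █   
█ █@ █   
█□ █ █   
█   □█   
█ ◎ ◎█   
██████   
Moves: 0 
         
         


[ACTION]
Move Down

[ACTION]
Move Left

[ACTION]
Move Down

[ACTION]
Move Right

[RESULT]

██████   
█    █   
█ █ @█   
█□ █ █   
█   □█   
█ ◎ ◎█   
██████   
Moves: 1 
         
         


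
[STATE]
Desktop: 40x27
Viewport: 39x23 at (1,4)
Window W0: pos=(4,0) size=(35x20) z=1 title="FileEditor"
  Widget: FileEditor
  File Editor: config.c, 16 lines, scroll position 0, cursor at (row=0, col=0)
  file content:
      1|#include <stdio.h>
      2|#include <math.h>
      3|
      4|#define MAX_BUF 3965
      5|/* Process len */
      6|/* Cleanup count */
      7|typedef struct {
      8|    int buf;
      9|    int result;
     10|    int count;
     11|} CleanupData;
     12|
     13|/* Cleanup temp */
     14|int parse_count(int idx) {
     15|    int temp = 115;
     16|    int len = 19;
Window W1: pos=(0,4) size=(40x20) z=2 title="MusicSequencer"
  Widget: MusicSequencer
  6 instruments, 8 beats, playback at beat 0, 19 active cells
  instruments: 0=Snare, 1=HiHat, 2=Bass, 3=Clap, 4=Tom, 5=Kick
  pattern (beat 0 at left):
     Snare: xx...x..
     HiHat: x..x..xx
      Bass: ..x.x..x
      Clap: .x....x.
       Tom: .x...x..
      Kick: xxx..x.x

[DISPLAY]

━━━━━━━━━━━━━━━━━━━━━━━━━━━━━━━━━━━━━━┓
 MusicSequencer                       ┃
──────────────────────────────────────┨
      ▼1234567                        ┃
 Snare██···█··                        ┃
 HiHat█··█··██                        ┃
  Bass··█·█··█                        ┃
  Clap·█····█·                        ┃
   Tom·█···█··                        ┃
  Kick███··█·█                        ┃
                                      ┃
                                      ┃
                                      ┃
                                      ┃
                                      ┃
                                      ┃
                                      ┃
                                      ┃
                                      ┃
━━━━━━━━━━━━━━━━━━━━━━━━━━━━━━━━━━━━━━┛
                                       
                                       
                                       


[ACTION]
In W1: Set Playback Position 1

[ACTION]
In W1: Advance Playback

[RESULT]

━━━━━━━━━━━━━━━━━━━━━━━━━━━━━━━━━━━━━━┓
 MusicSequencer                       ┃
──────────────────────────────────────┨
      01▼34567                        ┃
 Snare██···█··                        ┃
 HiHat█··█··██                        ┃
  Bass··█·█··█                        ┃
  Clap·█····█·                        ┃
   Tom·█···█··                        ┃
  Kick███··█·█                        ┃
                                      ┃
                                      ┃
                                      ┃
                                      ┃
                                      ┃
                                      ┃
                                      ┃
                                      ┃
                                      ┃
━━━━━━━━━━━━━━━━━━━━━━━━━━━━━━━━━━━━━━┛
                                       
                                       
                                       


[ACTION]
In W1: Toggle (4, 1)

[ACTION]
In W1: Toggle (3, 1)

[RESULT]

━━━━━━━━━━━━━━━━━━━━━━━━━━━━━━━━━━━━━━┓
 MusicSequencer                       ┃
──────────────────────────────────────┨
      01▼34567                        ┃
 Snare██···█··                        ┃
 HiHat█··█··██                        ┃
  Bass··█·█··█                        ┃
  Clap······█·                        ┃
   Tom·····█··                        ┃
  Kick███··█·█                        ┃
                                      ┃
                                      ┃
                                      ┃
                                      ┃
                                      ┃
                                      ┃
                                      ┃
                                      ┃
                                      ┃
━━━━━━━━━━━━━━━━━━━━━━━━━━━━━━━━━━━━━━┛
                                       
                                       
                                       


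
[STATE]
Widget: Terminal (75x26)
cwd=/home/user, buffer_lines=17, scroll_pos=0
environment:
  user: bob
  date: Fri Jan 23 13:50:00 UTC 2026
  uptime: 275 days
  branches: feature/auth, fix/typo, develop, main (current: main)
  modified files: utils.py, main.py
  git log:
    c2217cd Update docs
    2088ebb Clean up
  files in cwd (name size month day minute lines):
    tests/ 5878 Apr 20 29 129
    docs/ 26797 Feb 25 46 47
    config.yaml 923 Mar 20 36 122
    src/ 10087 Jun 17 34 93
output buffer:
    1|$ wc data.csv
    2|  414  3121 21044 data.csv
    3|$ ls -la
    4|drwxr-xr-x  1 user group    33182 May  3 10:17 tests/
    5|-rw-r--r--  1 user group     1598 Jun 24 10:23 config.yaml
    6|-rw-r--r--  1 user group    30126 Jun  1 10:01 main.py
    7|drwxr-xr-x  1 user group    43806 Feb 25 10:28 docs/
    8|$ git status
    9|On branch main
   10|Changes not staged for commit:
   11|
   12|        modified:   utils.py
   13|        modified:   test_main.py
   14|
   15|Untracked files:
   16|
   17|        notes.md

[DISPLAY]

$ wc data.csv                                                              
  414  3121 21044 data.csv                                                 
$ ls -la                                                                   
drwxr-xr-x  1 user group    33182 May  3 10:17 tests/                      
-rw-r--r--  1 user group     1598 Jun 24 10:23 config.yaml                 
-rw-r--r--  1 user group    30126 Jun  1 10:01 main.py                     
drwxr-xr-x  1 user group    43806 Feb 25 10:28 docs/                       
$ git status                                                               
On branch main                                                             
Changes not staged for commit:                                             
                                                                           
        modified:   utils.py                                               
        modified:   test_main.py                                           
                                                                           
Untracked files:                                                           
                                                                           
        notes.md                                                           
$ █                                                                        
                                                                           
                                                                           
                                                                           
                                                                           
                                                                           
                                                                           
                                                                           
                                                                           


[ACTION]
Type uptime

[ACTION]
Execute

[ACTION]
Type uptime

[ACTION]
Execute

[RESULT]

$ wc data.csv                                                              
  414  3121 21044 data.csv                                                 
$ ls -la                                                                   
drwxr-xr-x  1 user group    33182 May  3 10:17 tests/                      
-rw-r--r--  1 user group     1598 Jun 24 10:23 config.yaml                 
-rw-r--r--  1 user group    30126 Jun  1 10:01 main.py                     
drwxr-xr-x  1 user group    43806 Feb 25 10:28 docs/                       
$ git status                                                               
On branch main                                                             
Changes not staged for commit:                                             
                                                                           
        modified:   utils.py                                               
        modified:   test_main.py                                           
                                                                           
Untracked files:                                                           
                                                                           
        notes.md                                                           
$ uptime                                                                   
 10:00  up 275 days                                                        
$ uptime                                                                   
 10:00  up 275 days                                                        
$ █                                                                        
                                                                           
                                                                           
                                                                           
                                                                           


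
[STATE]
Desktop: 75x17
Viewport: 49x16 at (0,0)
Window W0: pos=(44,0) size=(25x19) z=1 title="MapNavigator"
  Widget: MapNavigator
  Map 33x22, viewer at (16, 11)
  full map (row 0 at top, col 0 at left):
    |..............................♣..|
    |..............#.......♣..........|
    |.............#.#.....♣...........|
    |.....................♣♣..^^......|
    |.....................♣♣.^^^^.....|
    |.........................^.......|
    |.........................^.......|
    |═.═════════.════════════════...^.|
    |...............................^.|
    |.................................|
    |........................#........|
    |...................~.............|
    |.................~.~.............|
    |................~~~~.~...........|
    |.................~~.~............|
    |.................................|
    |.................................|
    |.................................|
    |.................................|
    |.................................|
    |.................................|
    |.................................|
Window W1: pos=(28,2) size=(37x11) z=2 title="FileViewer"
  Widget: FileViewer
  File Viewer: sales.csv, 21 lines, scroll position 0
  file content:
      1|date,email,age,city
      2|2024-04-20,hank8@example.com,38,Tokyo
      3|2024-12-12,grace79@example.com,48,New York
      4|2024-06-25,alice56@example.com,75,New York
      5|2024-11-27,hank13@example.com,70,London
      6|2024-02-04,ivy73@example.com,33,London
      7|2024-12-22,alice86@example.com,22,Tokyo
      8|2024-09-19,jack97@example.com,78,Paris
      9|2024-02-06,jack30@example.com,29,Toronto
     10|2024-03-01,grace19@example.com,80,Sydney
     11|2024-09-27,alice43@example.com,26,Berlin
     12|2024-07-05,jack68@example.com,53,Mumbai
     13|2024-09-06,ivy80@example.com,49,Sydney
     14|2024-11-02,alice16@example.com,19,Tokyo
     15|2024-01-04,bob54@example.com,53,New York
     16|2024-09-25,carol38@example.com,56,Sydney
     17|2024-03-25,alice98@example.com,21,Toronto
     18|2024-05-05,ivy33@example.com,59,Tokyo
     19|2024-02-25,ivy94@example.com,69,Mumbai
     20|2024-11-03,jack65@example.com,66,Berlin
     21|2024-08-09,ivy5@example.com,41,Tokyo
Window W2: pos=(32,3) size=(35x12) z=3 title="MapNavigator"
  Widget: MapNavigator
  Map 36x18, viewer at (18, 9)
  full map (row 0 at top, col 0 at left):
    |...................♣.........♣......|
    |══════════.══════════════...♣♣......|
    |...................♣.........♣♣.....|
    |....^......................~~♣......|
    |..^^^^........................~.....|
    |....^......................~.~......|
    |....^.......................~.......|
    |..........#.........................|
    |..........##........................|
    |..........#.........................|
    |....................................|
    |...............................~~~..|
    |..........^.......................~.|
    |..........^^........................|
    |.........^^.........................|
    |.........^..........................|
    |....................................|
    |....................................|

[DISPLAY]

                                            ┏━━━━
                                            ┃ Map
                            ┏━━━━━━━━━━━━━━━━━━━━
                            ┃ Fi┏━━━━━━━━━━━━━━━━
                            ┠───┃ MapNavigator   
                            ┃dat┠────────────────
                            ┃202┃..^.............
                            ┃202┃..^.............
                            ┃202┃........#.......
                            ┃202┃........##......
                            ┃202┃........#.......
                            ┃202┃................
                            ┗━━━┃................
                                ┃........^.......
                                ┗━━━━━━━━━━━━━━━━
                                            ┃....


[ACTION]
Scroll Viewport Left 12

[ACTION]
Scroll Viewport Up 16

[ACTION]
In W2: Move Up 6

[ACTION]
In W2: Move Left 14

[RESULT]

                                            ┏━━━━
                                            ┃ Map
                            ┏━━━━━━━━━━━━━━━━━━━━
                            ┃ Fi┏━━━━━━━━━━━━━━━━
                            ┠───┃ MapNavigator   
                            ┃dat┠────────────────
                            ┃202┃                
                            ┃202┃            ....
                            ┃202┃            ════
                            ┃202┃            ....
                            ┃202┃            ....
                            ┃202┃            ..^^
                            ┗━━━┃            ....
                                ┃            ....
                                ┗━━━━━━━━━━━━━━━━
                                            ┃....


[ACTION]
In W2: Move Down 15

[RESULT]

                                            ┏━━━━
                                            ┃ Map
                            ┏━━━━━━━━━━━━━━━━━━━━
                            ┃ Fi┏━━━━━━━━━━━━━━━━
                            ┠───┃ MapNavigator   
                            ┃dat┠────────────────
                            ┃202┃            ....
                            ┃202┃            ....
                            ┃202┃            ....
                            ┃202┃            ....
                            ┃202┃            ....
                            ┃202┃                
                            ┗━━━┃                
                                ┃                
                                ┗━━━━━━━━━━━━━━━━
                                            ┃....


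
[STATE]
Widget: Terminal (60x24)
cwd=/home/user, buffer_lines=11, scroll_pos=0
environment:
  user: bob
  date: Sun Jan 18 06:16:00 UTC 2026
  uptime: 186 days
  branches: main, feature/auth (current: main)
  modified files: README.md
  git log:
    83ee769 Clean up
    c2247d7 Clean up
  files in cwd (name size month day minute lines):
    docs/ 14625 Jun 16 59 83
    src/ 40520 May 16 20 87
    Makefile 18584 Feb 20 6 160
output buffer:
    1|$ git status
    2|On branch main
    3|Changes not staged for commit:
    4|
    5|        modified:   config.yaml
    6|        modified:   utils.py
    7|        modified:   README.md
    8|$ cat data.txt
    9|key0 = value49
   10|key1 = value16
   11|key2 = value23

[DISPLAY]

$ git status                                                
On branch main                                              
Changes not staged for commit:                              
                                                            
        modified:   config.yaml                             
        modified:   utils.py                                
        modified:   README.md                               
$ cat data.txt                                              
key0 = value49                                              
key1 = value16                                              
key2 = value23                                              
$ █                                                         
                                                            
                                                            
                                                            
                                                            
                                                            
                                                            
                                                            
                                                            
                                                            
                                                            
                                                            
                                                            


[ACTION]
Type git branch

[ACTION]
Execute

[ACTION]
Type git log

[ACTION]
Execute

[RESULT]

$ git status                                                
On branch main                                              
Changes not staged for commit:                              
                                                            
        modified:   config.yaml                             
        modified:   utils.py                                
        modified:   README.md                               
$ cat data.txt                                              
key0 = value49                                              
key1 = value16                                              
key2 = value23                                              
$ git branch                                                
* main                                                      
  feature/auth                                              
$ git log                                                   
83ee769 Clean up                                            
c2247d7 Clean up                                            
$ █                                                         
                                                            
                                                            
                                                            
                                                            
                                                            
                                                            


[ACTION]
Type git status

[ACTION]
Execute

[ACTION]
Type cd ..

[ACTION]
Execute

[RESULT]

On branch main                                              
Changes not staged for commit:                              
                                                            
        modified:   config.yaml                             
        modified:   utils.py                                
        modified:   README.md                               
$ cat data.txt                                              
key0 = value49                                              
key1 = value16                                              
key2 = value23                                              
$ git branch                                                
* main                                                      
  feature/auth                                              
$ git log                                                   
83ee769 Clean up                                            
c2247d7 Clean up                                            
$ git status                                                
On branch main                                              
Changes not staged for commit:                              
                                                            
        modified:   README.md                               
$ cd ..                                                     
                                                            
$ █                                                         


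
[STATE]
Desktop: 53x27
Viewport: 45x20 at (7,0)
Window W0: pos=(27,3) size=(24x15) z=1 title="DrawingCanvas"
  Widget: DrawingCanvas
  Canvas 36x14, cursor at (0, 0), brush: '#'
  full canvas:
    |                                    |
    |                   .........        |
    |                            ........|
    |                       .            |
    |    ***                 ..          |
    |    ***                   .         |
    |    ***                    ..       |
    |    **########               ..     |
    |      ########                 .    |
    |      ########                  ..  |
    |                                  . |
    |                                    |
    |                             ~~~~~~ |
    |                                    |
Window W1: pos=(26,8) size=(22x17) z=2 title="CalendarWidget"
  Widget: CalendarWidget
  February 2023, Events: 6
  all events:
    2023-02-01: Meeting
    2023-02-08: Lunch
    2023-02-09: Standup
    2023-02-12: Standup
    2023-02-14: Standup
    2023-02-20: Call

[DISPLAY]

                                             
                                             
                                             
                    ┏━━━━━━━━━━━━━━━━━━━━━━┓ 
                    ┃ DrawingCanvas        ┃ 
                    ┠──────────────────────┨ 
                    ┃+                     ┃ 
                    ┃                   ...┃ 
                   ┏━━━━━━━━━━━━━━━━━━━━┓  ┃ 
                   ┃ CalendarWidget     ┃  ┃ 
                   ┠────────────────────┨  ┃ 
                   ┃   February 2023    ┃  ┃ 
                   ┃Mo Tu We Th Fr Sa Su┃  ┃ 
                   ┃       1*  2  3  4  ┃  ┃ 
                   ┃ 6  7  8*  9* 10 11 ┃  ┃ 
                   ┃13 14* 15 16 17 18 1┃  ┃ 
                   ┃20* 21 22 23 24 25 2┃  ┃ 
                   ┃27 28               ┃━━┛ 
                   ┃                    ┃    
                   ┃                    ┃    


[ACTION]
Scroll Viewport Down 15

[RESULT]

                    ┃                   ...┃ 
                   ┏━━━━━━━━━━━━━━━━━━━━┓  ┃ 
                   ┃ CalendarWidget     ┃  ┃ 
                   ┠────────────────────┨  ┃ 
                   ┃   February 2023    ┃  ┃ 
                   ┃Mo Tu We Th Fr Sa Su┃  ┃ 
                   ┃       1*  2  3  4  ┃  ┃ 
                   ┃ 6  7  8*  9* 10 11 ┃  ┃ 
                   ┃13 14* 15 16 17 18 1┃  ┃ 
                   ┃20* 21 22 23 24 25 2┃  ┃ 
                   ┃27 28               ┃━━┛ 
                   ┃                    ┃    
                   ┃                    ┃    
                   ┃                    ┃    
                   ┃                    ┃    
                   ┃                    ┃    
                   ┃                    ┃    
                   ┗━━━━━━━━━━━━━━━━━━━━┛    
                                             
                                             


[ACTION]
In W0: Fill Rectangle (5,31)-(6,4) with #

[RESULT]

                    ┃                   ...┃ 
                   ┏━━━━━━━━━━━━━━━━━━━━┓  ┃ 
                   ┃ CalendarWidget     ┃  ┃ 
                   ┠────────────────────┨  ┃ 
                   ┃   February 2023    ┃##┃ 
                   ┃Mo Tu We Th Fr Sa Su┃##┃ 
                   ┃       1*  2  3  4  ┃  ┃ 
                   ┃ 6  7  8*  9* 10 11 ┃  ┃ 
                   ┃13 14* 15 16 17 18 1┃  ┃ 
                   ┃20* 21 22 23 24 25 2┃  ┃ 
                   ┃27 28               ┃━━┛ 
                   ┃                    ┃    
                   ┃                    ┃    
                   ┃                    ┃    
                   ┃                    ┃    
                   ┃                    ┃    
                   ┃                    ┃    
                   ┗━━━━━━━━━━━━━━━━━━━━┛    
                                             
                                             


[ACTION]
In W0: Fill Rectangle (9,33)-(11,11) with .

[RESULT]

                    ┃                   ...┃ 
                   ┏━━━━━━━━━━━━━━━━━━━━┓  ┃ 
                   ┃ CalendarWidget     ┃  ┃ 
                   ┠────────────────────┨  ┃ 
                   ┃   February 2023    ┃##┃ 
                   ┃Mo Tu We Th Fr Sa Su┃##┃ 
                   ┃       1*  2  3  4  ┃  ┃ 
                   ┃ 6  7  8*  9* 10 11 ┃  ┃ 
                   ┃13 14* 15 16 17 18 1┃..┃ 
                   ┃20* 21 22 23 24 25 2┃..┃ 
                   ┃27 28               ┃━━┛ 
                   ┃                    ┃    
                   ┃                    ┃    
                   ┃                    ┃    
                   ┃                    ┃    
                   ┃                    ┃    
                   ┃                    ┃    
                   ┗━━━━━━━━━━━━━━━━━━━━┛    
                                             
                                             


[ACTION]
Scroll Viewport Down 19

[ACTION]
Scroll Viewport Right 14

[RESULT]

                   ┃                   ...┃  
                  ┏━━━━━━━━━━━━━━━━━━━━┓  ┃  
                  ┃ CalendarWidget     ┃  ┃  
                  ┠────────────────────┨  ┃  
                  ┃   February 2023    ┃##┃  
                  ┃Mo Tu We Th Fr Sa Su┃##┃  
                  ┃       1*  2  3  4  ┃  ┃  
                  ┃ 6  7  8*  9* 10 11 ┃  ┃  
                  ┃13 14* 15 16 17 18 1┃..┃  
                  ┃20* 21 22 23 24 25 2┃..┃  
                  ┃27 28               ┃━━┛  
                  ┃                    ┃     
                  ┃                    ┃     
                  ┃                    ┃     
                  ┃                    ┃     
                  ┃                    ┃     
                  ┃                    ┃     
                  ┗━━━━━━━━━━━━━━━━━━━━┛     
                                             
                                             


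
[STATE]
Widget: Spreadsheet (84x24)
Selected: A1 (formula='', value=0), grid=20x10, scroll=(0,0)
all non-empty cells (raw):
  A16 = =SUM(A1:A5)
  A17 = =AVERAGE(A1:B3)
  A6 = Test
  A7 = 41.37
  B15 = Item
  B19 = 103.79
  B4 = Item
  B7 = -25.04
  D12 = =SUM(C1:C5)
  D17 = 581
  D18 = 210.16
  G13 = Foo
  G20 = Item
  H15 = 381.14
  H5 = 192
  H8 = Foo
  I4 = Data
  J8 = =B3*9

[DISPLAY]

A1:                                                                                 
       A       B       C       D       E       F       G       H       I       J    
------------------------------------------------------------------------------------
  1      [0]       0       0       0       0       0       0       0       0       0
  2        0       0       0       0       0       0       0       0       0       0
  3        0       0       0       0       0       0       0       0       0       0
  4        0Item           0       0       0       0       0       0Data           0
  5        0       0       0       0       0       0       0     192       0       0
  6 Test           0       0       0       0       0       0       0       0       0
  7    41.37  -25.04       0       0       0       0       0       0       0       0
  8        0       0       0       0       0       0       0Foo            0       0
  9        0       0       0       0       0       0       0       0       0       0
 10        0       0       0       0       0       0       0       0       0       0
 11        0       0       0       0       0       0       0       0       0       0
 12        0       0       0       0       0       0       0       0       0       0
 13        0       0       0       0       0       0Foo            0       0       0
 14        0       0       0       0       0       0       0       0       0       0
 15        0Item           0       0       0       0       0  381.14       0       0
 16        0       0       0       0       0       0       0       0       0       0
 17        0       0       0     581       0       0       0       0       0       0
 18        0       0       0  210.16       0       0       0       0       0       0
 19        0  103.79       0       0       0       0       0       0       0       0
 20        0       0       0       0       0       0Item           0       0       0
                                                                                    


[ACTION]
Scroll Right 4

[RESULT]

A1:                                                                                 
       E       F       G       H       I       J                                    
------------------------------------------------------------------------------------
  1        0       0       0       0       0       0                                
  2        0       0       0       0       0       0                                
  3        0       0       0       0       0       0                                
  4        0       0       0       0Data           0                                
  5        0       0       0     192       0       0                                
  6        0       0       0       0       0       0                                
  7        0       0       0       0       0       0                                
  8        0       0       0Foo            0       0                                
  9        0       0       0       0       0       0                                
 10        0       0       0       0       0       0                                
 11        0       0       0       0       0       0                                
 12        0       0       0       0       0       0                                
 13        0       0Foo            0       0       0                                
 14        0       0       0       0       0       0                                
 15        0       0       0  381.14       0       0                                
 16        0       0       0       0       0       0                                
 17        0       0       0       0       0       0                                
 18        0       0       0       0       0       0                                
 19        0       0       0       0       0       0                                
 20        0       0Item           0       0       0                                
                                                                                    


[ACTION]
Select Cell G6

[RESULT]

G6:                                                                                 
       E       F       G       H       I       J                                    
------------------------------------------------------------------------------------
  1        0       0       0       0       0       0                                
  2        0       0       0       0       0       0                                
  3        0       0       0       0       0       0                                
  4        0       0       0       0Data           0                                
  5        0       0       0     192       0       0                                
  6        0       0     [0]       0       0       0                                
  7        0       0       0       0       0       0                                
  8        0       0       0Foo            0       0                                
  9        0       0       0       0       0       0                                
 10        0       0       0       0       0       0                                
 11        0       0       0       0       0       0                                
 12        0       0       0       0       0       0                                
 13        0       0Foo            0       0       0                                
 14        0       0       0       0       0       0                                
 15        0       0       0  381.14       0       0                                
 16        0       0       0       0       0       0                                
 17        0       0       0       0       0       0                                
 18        0       0       0       0       0       0                                
 19        0       0       0       0       0       0                                
 20        0       0Item           0       0       0                                
                                                                                    
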